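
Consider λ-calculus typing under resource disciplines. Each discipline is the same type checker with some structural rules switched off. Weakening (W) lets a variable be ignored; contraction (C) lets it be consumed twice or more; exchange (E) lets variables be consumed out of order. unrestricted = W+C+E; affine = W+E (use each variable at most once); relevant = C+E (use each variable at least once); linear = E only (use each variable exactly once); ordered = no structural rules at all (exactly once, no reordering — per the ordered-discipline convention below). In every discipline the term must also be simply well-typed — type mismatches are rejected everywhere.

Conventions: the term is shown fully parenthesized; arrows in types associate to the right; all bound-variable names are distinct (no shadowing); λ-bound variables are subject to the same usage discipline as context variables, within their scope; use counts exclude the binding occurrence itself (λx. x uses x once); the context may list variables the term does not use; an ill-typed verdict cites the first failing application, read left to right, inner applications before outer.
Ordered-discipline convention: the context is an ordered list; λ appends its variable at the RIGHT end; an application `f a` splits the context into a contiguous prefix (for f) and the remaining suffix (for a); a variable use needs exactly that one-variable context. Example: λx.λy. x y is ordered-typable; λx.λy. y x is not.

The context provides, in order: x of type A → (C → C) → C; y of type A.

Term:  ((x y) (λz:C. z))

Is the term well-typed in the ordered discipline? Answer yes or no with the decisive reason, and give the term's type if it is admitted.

yes — x, y, z once each; derivable with no W/C/E; term : C
use counts: x: 1×; y: 1×; z (λ-bound): 1×
order of uses: x, y, z
typing: well-typed — term : C
per-discipline verdicts: ordered ✓; linear ✓; affine ✓; relevant ✓; unrestricted ✓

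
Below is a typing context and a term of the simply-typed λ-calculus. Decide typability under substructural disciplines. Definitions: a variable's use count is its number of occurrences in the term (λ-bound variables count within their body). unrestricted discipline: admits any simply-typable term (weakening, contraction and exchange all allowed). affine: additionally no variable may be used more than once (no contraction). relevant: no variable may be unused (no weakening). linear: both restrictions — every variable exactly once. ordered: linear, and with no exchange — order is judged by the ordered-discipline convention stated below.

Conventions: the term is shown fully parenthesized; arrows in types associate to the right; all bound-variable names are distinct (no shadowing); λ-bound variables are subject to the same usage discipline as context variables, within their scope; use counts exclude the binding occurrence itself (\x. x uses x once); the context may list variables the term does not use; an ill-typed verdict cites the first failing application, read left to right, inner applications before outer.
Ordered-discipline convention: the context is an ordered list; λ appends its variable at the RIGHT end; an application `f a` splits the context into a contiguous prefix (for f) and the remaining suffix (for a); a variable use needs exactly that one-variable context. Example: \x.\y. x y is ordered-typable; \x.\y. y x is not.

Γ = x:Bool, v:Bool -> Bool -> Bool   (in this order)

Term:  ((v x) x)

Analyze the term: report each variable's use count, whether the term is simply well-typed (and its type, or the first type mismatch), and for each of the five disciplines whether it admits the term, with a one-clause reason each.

use counts: x: 2×; v: 1×
left-to-right use order: v, x, x
typing: well-typed — term : Bool
ordered: ✗ — needs contraction — x ×2
linear: ✗ — needs contraction — x ×2
affine: ✗ — needs contraction — x ×2
relevant: ✓ — none of x, v goes unused
unrestricted: ✓ — typability at Bool is all that's needed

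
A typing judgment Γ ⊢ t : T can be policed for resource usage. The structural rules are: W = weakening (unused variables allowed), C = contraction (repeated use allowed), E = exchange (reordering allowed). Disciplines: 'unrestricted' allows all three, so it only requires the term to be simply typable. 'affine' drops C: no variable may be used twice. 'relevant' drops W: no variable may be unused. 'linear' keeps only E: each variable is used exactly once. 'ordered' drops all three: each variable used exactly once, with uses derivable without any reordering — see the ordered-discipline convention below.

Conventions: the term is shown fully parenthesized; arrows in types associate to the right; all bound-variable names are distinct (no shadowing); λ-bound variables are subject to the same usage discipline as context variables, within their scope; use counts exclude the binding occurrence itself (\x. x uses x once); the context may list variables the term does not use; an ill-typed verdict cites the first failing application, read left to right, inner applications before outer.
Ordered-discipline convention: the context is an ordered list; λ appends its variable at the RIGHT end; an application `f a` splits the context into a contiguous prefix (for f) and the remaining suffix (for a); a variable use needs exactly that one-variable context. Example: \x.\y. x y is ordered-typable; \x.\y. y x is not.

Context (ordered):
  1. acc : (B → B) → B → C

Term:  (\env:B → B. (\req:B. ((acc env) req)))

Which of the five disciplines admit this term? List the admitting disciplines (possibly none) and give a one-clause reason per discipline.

accepted by: ordered, linear, affine, relevant, unrestricted
usage: acc ×1; env (λ-bound) ×1; req (λ-bound) ×1
left-to-right use order: acc, env, req
typing: well-typed at (B → B) → B → C
ordered: ✓, acc, env, req: once each, no exchange needed
linear: ✓, exactly-once usage across acc, env, req
affine: ✓, at most one use each (acc, env, req)
relevant: ✓, acc, env, req: all used, weakening unneeded
unrestricted: ✓, type-checks ((B → B) → B → C) and nothing is barred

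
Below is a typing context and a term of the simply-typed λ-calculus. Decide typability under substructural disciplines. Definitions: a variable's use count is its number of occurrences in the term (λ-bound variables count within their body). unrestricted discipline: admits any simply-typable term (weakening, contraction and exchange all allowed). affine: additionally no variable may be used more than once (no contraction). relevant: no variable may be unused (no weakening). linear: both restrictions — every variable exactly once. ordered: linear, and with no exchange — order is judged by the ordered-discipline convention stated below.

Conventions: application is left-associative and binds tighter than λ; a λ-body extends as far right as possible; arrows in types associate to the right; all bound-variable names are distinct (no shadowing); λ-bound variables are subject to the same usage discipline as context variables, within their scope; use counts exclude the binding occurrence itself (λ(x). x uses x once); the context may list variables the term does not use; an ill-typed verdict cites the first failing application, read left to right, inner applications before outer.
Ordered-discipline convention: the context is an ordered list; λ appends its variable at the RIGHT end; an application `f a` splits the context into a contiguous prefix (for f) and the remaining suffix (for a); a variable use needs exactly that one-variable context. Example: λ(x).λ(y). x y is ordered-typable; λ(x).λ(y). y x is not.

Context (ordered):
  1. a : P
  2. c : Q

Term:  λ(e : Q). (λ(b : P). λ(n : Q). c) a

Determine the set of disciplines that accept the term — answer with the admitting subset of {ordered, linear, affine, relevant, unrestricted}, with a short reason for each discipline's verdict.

admitting disciplines: affine, unrestricted
variable uses: a=1, c=1, e (λ-bound)=0, b (λ-bound)=0, n (λ-bound)=0
left-to-right use order: c, a
typing: well-typed at Q -> Q -> Q
ordered ✗ (e, b, n never used (weakening))
linear ✗ (e, b, n never used (weakening))
affine ✓ (a, c, e, b, n: no repeats, contraction unneeded)
relevant ✗ (e, b, n never used (weakening))
unrestricted ✓ (type-checks (Q -> Q -> Q) and nothing is barred)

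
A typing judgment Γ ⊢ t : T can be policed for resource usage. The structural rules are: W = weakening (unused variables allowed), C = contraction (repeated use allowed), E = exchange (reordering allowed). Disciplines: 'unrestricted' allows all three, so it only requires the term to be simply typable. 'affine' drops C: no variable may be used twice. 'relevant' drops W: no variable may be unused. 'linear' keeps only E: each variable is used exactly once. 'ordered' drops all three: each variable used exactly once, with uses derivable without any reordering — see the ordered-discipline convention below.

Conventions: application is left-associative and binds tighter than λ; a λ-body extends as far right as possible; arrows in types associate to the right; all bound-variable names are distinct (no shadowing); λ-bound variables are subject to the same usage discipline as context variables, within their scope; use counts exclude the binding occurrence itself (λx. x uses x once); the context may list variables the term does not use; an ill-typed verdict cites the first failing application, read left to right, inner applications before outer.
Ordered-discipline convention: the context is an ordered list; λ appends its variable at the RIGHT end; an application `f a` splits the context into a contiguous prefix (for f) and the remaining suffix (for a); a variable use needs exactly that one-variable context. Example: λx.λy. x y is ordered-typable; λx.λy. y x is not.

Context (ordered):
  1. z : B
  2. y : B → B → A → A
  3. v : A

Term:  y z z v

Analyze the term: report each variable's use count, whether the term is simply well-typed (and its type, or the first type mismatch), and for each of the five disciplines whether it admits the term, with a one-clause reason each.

variable uses: z: 2×, y: 1×, v: 1×
uses in reading order: y, z, z, v
typing: the term checks, with type A
ordered: ✗, uses contraction: z ×2
linear: ✗, uses contraction: z ×2
affine: ✗, uses contraction: z ×2
relevant: ✓, every one of z, y, v appears
unrestricted: ✓, typability at A is all that's needed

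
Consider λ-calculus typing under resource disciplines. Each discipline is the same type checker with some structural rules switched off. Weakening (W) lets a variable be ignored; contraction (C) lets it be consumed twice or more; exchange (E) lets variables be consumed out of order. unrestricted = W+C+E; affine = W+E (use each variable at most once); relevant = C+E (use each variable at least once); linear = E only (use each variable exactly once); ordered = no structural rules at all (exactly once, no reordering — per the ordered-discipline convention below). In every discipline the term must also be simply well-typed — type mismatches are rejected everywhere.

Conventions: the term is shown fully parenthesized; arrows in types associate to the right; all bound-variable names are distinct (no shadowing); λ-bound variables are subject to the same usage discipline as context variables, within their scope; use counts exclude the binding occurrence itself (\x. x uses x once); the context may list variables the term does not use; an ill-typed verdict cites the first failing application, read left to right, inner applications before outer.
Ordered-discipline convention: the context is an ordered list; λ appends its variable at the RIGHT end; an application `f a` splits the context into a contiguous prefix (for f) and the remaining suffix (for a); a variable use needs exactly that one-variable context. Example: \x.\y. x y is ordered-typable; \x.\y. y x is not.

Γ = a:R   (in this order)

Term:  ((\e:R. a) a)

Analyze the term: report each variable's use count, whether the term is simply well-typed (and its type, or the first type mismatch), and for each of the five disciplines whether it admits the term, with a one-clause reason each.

use counts: a: 2×; e (bound): 0×
order of uses: a, a
typing: the term checks, with type R
ordered: ✗, needs contraction — a ×2; e never used (weakening)
linear: ✗, needs contraction — a ×2; e never used (weakening)
affine: ✗, needs contraction — a ×2
relevant: ✗, e never used (weakening)
unrestricted: ✓, typability at R is all that's needed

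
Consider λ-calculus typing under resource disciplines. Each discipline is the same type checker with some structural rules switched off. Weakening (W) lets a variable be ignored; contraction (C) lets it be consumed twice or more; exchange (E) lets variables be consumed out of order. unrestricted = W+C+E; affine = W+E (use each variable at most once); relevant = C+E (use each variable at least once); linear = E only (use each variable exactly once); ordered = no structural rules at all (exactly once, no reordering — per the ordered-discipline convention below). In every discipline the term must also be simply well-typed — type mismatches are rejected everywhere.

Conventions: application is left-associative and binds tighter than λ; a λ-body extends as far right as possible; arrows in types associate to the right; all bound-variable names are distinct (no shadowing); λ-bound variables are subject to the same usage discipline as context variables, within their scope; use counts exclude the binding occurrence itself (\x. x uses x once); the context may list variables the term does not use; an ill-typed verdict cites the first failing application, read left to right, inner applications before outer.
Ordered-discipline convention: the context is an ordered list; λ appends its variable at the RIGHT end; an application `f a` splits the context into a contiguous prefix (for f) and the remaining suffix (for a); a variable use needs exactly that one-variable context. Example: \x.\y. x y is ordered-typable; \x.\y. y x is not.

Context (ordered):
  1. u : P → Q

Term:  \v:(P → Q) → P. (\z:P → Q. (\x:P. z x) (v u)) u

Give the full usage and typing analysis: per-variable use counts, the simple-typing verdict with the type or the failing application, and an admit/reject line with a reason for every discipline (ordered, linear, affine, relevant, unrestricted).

variable uses: u: 2; v (λ-bound): 1; z (λ-bound): 1; x (λ-bound): 1
use order (left to right): z, x, v, u, u
typing: ✓ — ((P → Q) → P) → Q
ordered: ✗ — repeated use of u ×2
linear: ✗ — repeated use of u ×2
affine: ✗ — repeated use of u ×2
relevant: ✓ — u, v, z, x: all used, weakening unneeded
unrestricted: ✓ — type-checks (((P → Q) → P) → Q) and nothing is barred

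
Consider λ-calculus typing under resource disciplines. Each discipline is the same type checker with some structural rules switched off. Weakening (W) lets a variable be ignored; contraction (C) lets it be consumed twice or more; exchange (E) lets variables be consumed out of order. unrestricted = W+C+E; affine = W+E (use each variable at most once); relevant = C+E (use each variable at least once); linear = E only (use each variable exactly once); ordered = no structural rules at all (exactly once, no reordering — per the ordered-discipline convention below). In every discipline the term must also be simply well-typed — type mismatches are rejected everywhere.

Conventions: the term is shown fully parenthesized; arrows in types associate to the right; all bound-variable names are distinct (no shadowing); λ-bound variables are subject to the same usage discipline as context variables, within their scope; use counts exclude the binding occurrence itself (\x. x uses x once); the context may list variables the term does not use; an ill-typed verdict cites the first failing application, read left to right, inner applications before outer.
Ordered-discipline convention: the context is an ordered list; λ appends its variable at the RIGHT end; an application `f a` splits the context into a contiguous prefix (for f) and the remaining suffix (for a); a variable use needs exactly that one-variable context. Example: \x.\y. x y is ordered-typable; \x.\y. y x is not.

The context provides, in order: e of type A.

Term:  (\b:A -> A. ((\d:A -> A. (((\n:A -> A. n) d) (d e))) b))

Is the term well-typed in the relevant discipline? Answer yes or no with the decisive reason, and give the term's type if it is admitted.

yes — none of e, b, d, n goes unused; term : (A -> A) -> A
counts: e: 1×, b [bound]: 1×, d [bound]: 2×, n [bound]: 1×
left-to-right use order: n, d, d, e, b
typing: well-typed — term : (A -> A) -> A
summary: ordered ✗, linear ✗, affine ✗, relevant ✓, unrestricted ✓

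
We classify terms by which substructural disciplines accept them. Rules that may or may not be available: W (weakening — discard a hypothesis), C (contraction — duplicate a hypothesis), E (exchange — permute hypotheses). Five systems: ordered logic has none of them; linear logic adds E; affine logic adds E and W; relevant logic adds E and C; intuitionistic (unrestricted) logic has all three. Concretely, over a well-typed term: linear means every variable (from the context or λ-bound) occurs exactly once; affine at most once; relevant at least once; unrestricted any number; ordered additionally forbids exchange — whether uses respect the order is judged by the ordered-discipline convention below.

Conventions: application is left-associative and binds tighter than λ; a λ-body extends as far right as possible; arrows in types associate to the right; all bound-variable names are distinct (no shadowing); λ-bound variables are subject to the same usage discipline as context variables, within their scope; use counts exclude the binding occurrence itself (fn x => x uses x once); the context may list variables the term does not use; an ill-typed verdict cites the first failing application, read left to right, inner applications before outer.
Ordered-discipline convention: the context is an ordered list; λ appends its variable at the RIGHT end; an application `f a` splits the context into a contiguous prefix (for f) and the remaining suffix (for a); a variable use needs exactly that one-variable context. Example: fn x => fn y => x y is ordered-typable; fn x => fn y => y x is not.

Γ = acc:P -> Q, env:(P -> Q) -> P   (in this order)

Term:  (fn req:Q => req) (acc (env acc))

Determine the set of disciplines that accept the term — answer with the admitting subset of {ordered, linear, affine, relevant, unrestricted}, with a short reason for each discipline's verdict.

accepted by: relevant, unrestricted
use counts: acc: 2×, env: 1×, req [bound]: 1×
order of uses: req, acc, env, acc
typing: ✓ — Q
ordered ✗ (acc ×2 used more than once (contraction))
linear ✗ (acc ×2 used more than once (contraction))
affine ✗ (acc ×2 used more than once (contraction))
relevant ✓ (at least one use each (acc, env, req))
unrestricted ✓ (simply typable at Q; W, C, E all held)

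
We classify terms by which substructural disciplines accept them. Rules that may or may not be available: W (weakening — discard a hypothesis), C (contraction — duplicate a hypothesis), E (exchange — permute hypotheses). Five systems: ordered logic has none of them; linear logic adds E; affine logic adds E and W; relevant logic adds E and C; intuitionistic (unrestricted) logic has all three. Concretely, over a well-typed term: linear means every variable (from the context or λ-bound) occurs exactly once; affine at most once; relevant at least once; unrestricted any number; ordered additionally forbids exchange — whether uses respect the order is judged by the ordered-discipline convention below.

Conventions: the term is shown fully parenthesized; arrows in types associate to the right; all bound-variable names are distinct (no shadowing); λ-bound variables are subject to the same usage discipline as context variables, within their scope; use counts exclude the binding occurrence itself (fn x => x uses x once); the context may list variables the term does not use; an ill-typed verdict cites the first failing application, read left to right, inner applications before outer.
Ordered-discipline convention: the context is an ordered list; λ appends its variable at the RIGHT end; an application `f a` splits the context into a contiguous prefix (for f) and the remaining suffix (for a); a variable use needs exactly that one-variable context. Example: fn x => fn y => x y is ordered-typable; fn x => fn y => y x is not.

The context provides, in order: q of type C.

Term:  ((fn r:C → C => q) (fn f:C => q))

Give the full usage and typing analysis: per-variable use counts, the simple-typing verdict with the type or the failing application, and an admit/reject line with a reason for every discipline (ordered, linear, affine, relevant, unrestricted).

counts: q: 2; r (bound): 0; f (bound): 0
order of uses: q, q
typing: well-typed — term : C
ordered ✗ (needs contraction — q ×2; r, f left unused)
linear ✗ (needs contraction — q ×2; r, f left unused)
affine ✗ (needs contraction — q ×2)
relevant ✗ (r, f left unused)
unrestricted ✓ (well-typed at C; no restrictions here)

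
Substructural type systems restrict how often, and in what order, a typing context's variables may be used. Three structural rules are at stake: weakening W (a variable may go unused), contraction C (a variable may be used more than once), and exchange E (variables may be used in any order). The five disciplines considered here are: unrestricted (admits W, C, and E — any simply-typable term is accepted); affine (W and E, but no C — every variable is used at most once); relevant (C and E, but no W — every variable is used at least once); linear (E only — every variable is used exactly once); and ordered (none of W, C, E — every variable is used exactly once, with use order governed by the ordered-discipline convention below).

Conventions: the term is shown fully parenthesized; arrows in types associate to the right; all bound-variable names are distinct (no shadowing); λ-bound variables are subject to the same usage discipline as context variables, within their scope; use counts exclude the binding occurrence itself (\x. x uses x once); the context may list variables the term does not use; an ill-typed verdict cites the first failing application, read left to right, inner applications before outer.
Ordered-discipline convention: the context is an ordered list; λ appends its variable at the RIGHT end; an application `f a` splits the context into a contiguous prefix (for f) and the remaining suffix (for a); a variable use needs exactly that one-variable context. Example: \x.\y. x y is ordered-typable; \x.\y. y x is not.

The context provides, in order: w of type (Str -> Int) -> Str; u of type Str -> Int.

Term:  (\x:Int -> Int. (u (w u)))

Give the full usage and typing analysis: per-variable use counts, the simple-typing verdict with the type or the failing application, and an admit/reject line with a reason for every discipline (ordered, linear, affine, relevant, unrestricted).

usage: w: 1; u: 2; x (bound): 0
uses in reading order: u, w, u
typing: well-typed — term : (Int -> Int) -> Int
ordered ✗ (uses contraction: u ×2; needs weakening: x unused)
linear ✗ (uses contraction: u ×2; needs weakening: x unused)
affine ✗ (uses contraction: u ×2)
relevant ✗ (needs weakening: x unused)
unrestricted ✓ (simply typable at (Int -> Int) -> Int; W, C, E all held)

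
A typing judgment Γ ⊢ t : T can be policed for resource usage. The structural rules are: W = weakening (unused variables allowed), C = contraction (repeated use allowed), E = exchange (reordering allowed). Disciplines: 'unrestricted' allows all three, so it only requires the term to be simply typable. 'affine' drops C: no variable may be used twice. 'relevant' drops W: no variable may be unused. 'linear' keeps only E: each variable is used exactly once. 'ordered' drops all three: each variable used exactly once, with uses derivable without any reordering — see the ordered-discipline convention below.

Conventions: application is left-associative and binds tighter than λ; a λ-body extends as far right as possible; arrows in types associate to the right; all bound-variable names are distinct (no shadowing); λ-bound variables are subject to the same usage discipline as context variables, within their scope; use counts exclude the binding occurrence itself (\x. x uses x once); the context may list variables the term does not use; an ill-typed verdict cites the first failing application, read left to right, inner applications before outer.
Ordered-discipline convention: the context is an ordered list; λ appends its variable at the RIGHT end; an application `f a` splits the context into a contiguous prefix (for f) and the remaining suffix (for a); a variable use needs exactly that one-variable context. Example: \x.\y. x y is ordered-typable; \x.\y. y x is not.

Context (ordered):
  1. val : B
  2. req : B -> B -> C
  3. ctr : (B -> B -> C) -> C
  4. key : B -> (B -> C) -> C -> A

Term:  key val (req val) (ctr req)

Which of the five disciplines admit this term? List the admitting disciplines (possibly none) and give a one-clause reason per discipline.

admitted in: relevant, unrestricted
counts: val=2; req=2; ctr=1; key=1
order of uses: key, val, req, val, ctr, req
typing: well-typed — term : A
ordered ✗ (uses contraction: val ×2, req ×2)
linear ✗ (uses contraction: val ×2, req ×2)
affine ✗ (uses contraction: val ×2, req ×2)
relevant ✓ (none of val, req, ctr, key goes unused)
unrestricted ✓ (typability at A is all that's needed)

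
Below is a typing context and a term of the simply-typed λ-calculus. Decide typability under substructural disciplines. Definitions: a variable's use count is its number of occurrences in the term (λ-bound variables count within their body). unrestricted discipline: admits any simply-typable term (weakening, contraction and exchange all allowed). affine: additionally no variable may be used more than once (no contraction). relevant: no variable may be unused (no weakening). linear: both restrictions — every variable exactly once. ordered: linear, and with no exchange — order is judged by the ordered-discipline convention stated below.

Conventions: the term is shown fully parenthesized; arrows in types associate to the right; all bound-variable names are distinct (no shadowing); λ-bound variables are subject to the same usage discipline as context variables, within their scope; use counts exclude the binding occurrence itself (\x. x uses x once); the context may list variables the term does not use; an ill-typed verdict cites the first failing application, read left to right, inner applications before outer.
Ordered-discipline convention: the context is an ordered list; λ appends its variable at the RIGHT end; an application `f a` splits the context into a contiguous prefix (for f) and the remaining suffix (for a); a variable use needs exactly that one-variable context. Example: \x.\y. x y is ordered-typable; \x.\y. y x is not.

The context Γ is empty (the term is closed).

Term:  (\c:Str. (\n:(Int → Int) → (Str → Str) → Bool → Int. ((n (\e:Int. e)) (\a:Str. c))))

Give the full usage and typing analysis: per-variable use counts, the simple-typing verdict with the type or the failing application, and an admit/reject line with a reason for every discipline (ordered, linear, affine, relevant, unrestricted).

variable uses: c (λ-bound): 1, n (λ-bound): 1, e (λ-bound): 1, a (λ-bound): 0
left-to-right use order: n, e, c
typing: the term checks, with type Str → ((Int → Int) → (Str → Str) → Bool → Int) → Bool → Int
ordered: ✗ — a left unused
linear: ✗ — a left unused
affine: ✓ — c, n, e, a: no repeats, contraction unneeded
relevant: ✗ — a left unused
unrestricted: ✓ — type-checks (Str → ((Int → Int) → (Str → Str) → Bool → Int) → Bool → Int) and nothing is barred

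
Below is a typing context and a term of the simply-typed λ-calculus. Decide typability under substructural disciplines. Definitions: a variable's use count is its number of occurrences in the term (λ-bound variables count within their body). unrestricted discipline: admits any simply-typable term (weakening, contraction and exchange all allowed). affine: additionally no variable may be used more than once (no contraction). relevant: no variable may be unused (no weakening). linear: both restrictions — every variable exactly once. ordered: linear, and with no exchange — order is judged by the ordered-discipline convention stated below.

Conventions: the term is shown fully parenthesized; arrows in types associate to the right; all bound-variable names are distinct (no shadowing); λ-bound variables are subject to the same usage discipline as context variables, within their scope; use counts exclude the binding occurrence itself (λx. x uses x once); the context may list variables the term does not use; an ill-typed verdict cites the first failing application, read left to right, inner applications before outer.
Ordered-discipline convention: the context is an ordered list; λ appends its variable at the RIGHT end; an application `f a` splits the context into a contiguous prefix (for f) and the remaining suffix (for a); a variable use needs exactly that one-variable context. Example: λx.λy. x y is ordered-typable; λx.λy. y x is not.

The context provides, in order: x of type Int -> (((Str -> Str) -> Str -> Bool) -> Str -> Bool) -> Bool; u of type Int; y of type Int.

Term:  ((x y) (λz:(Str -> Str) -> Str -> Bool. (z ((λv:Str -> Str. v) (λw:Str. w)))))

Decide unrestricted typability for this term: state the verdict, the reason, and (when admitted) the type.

yes — well-typed at Bool; no restrictions here; term : Bool
use counts: x=1; u=0; y=1; z [bound]=1; v [bound]=1; w [bound]=1
left-to-right use order: x, y, z, v, w
typing: the term checks, with type Bool
per-discipline verdicts: ordered ✗ · linear ✗ · affine ✓ · relevant ✗ · unrestricted ✓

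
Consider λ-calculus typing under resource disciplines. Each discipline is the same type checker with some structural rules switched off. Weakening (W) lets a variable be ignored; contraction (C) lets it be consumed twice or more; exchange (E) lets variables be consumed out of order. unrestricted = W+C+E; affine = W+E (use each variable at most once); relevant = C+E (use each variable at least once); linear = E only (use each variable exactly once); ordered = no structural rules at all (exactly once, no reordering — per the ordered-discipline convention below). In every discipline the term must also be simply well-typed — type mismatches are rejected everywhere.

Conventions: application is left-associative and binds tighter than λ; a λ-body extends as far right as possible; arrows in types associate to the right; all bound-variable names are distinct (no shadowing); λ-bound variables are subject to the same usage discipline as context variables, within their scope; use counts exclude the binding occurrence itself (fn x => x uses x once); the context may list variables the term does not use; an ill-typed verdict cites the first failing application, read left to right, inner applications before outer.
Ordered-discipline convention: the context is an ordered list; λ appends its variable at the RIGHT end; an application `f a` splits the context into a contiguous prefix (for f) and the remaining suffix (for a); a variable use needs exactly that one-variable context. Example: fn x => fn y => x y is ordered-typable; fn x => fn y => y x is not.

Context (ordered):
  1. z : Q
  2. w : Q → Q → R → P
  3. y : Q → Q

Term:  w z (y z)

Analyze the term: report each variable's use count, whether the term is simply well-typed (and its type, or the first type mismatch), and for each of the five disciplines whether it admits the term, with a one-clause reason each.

usage: z=2, w=1, y=1
order of uses: w, z, y, z
typing: well-typed — term : R → P
ordered: ✗, repeated use of z ×2
linear: ✗, repeated use of z ×2
affine: ✗, repeated use of z ×2
relevant: ✓, every one of z, w, y appears
unrestricted: ✓, simply typable at R → P; W, C, E all held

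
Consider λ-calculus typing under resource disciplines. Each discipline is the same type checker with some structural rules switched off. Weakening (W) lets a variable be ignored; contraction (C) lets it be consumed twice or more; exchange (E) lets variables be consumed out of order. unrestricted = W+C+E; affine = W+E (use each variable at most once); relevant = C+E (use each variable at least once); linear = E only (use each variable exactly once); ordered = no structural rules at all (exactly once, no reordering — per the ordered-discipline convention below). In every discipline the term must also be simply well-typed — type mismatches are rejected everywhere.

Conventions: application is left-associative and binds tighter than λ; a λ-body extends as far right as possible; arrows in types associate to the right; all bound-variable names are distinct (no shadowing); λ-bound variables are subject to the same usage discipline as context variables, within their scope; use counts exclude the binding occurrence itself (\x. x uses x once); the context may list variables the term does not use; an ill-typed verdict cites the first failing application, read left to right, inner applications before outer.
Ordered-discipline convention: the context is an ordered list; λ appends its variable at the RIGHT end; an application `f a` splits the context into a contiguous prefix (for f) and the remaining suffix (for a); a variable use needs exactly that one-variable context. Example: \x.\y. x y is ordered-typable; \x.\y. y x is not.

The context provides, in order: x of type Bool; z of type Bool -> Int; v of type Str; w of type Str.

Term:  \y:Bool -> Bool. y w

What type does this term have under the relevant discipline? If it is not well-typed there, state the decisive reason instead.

not well-typed under relevant — not simply typable
usage: x=0, z=0, v=0, w=1, y (λ-bound)=1
use order (left to right): y, w
typing: ill-typed: a function awaiting Bool gets Str
across the five disciplines: ordered ✗; linear ✗; affine ✗; relevant ✗; unrestricted ✗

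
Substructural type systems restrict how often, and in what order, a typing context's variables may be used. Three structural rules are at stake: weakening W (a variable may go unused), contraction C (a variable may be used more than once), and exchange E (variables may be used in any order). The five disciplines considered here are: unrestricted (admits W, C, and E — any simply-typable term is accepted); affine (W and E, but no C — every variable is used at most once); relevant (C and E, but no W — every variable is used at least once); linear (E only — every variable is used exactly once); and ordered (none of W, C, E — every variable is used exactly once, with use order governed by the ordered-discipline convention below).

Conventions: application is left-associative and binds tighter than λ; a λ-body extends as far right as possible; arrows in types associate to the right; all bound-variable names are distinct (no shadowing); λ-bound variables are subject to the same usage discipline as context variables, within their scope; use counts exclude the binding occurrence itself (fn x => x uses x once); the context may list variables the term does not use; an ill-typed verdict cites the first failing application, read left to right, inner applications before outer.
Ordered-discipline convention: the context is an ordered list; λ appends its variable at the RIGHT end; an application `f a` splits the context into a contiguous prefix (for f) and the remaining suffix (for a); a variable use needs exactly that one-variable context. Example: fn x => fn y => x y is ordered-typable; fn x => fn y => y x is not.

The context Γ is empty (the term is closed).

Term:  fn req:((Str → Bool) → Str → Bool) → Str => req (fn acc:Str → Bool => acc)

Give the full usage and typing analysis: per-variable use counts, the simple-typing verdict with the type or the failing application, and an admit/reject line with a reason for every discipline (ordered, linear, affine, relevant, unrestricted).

usage: req (λ-bound)=1; acc (λ-bound)=1
uses in reading order: req, acc
typing: well-typed at (((Str → Bool) → Str → Bool) → Str) → Str
ordered: ✓, req, acc: once each, no exchange needed
linear: ✓, each of req, acc used exactly once
affine: ✓, req, acc: no repeats, contraction unneeded
relevant: ✓, req, acc: all used, weakening unneeded
unrestricted: ✓, type-checks ((((Str → Bool) → Str → Bool) → Str) → Str) and nothing is barred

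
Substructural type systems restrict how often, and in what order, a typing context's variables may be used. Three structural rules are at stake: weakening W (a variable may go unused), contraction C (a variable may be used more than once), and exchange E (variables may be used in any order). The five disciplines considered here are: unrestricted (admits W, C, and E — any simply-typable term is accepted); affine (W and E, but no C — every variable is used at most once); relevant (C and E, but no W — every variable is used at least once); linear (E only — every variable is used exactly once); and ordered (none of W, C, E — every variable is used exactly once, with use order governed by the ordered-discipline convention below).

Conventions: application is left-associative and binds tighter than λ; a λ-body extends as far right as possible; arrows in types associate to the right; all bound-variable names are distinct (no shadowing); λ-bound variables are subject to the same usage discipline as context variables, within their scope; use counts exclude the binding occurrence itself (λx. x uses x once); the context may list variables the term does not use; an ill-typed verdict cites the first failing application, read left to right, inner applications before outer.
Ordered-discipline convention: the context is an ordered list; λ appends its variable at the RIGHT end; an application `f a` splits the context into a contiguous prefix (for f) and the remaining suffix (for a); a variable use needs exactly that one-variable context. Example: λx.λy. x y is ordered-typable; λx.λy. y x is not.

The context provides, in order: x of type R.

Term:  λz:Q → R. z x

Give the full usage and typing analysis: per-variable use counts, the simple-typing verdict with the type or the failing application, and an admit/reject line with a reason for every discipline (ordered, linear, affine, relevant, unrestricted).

usage: x=1; z (bound)=1
left-to-right use order: z, x
typing: ill-typed: argument of type R where Q is required
ordered: ✗ — fails simple typing
linear: ✗ — a type mismatch blocks all five
affine: ✗ — the type mismatch rejects it
relevant: ✗ — not simply typable
unrestricted: ✗ — fails simple typing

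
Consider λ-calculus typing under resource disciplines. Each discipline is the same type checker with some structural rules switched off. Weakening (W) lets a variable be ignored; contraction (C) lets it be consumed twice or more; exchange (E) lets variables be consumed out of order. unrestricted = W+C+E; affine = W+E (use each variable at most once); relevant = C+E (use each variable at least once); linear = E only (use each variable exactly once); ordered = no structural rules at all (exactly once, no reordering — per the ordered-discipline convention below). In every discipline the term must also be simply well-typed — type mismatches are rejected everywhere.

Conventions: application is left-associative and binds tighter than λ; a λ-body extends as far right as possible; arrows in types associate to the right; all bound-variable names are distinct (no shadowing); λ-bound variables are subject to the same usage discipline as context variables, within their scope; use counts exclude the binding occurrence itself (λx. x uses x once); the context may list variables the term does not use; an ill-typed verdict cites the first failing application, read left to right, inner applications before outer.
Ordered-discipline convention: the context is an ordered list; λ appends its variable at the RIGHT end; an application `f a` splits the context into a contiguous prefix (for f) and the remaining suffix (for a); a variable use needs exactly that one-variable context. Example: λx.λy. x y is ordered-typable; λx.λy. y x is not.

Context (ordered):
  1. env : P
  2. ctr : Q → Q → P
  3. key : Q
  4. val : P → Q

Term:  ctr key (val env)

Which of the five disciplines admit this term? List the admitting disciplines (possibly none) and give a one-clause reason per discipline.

accepted by: linear, affine, relevant, unrestricted
usage: env=1; ctr=1; key=1; val=1
order of uses: ctr, key, val, env
typing: well-typed at P
ordered: ✗ — no contiguous prefix/suffix split fits ctr, key, val, env
linear: ✓ — exactly-once usage across env, ctr, key, val
affine: ✓ — env, ctr, key, val: no repeats, contraction unneeded
relevant: ✓ — none of env, ctr, key, val goes unused
unrestricted: ✓ — well-typed at P; no restrictions here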